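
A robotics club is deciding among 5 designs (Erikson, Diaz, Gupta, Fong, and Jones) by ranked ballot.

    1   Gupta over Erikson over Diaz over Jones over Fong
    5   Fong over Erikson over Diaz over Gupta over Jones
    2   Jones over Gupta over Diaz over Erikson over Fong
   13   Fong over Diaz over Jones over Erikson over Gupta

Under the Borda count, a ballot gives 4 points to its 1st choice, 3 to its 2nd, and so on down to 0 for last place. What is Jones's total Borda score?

Borda scores:
  Erikson: 3 + 5·3 + 2·1 + 13·1 = 33
  Diaz: 2 + 5·2 + 2·2 + 13·3 = 55
  Gupta: 4 + 5·1 + 2·3 + 13·0 = 15
  Fong: 0 + 5·4 + 2·0 + 13·4 = 72
  Jones: 1 + 5·0 + 2·4 + 13·2 = 35

35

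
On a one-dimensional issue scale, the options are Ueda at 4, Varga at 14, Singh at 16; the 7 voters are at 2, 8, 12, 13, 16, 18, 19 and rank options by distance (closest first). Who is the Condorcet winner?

With single-peaked preferences on a line, the Condorcet winner is the candidate closest to the median voter.
The median voter (position 13) is closest to Varga at 14.
Check: Varga vs Ueda — voters closer to Varga: 5 of 7.

Varga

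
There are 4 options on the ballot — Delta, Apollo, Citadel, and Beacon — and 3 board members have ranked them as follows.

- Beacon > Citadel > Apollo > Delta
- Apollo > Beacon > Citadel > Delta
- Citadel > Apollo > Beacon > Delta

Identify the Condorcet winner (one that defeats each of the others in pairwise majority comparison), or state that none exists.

Head-to-head results (3 voters total):
Delta vs Apollo: Apollo wins 3–0.
Delta vs Citadel: Citadel wins 3–0.
Delta vs Beacon: Beacon wins 3–0.
Apollo vs Citadel: Citadel wins 2–1.
Apollo vs Beacon: Apollo wins 2–1.
Citadel vs Beacon: Beacon wins 2–1.
No candidate beats all others: Apollo beats Beacon beats Citadel beats Apollo, a majority cycle.

No Condorcet winner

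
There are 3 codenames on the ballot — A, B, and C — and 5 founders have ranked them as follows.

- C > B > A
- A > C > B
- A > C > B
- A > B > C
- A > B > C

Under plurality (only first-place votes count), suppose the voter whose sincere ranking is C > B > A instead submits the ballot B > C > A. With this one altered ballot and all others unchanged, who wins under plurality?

First-place totals with the altered ballot: A 4, B 1, C 0.
The winner is unchanged: still A.

A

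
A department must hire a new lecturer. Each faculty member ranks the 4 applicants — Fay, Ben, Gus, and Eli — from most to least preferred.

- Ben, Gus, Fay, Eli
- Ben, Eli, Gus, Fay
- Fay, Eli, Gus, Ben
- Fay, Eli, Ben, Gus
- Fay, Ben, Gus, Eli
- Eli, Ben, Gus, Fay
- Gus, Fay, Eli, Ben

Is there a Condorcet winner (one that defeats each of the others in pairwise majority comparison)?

No

Head-to-head results (7 voters total):
Fay vs Ben: Fay wins 4–3.
Fay vs Gus: Gus wins 4–3.
Fay vs Eli: Fay wins 5–2.
Ben vs Gus: Ben wins 5–2.
Ben vs Eli: Eli wins 4–3.
Gus vs Eli: Eli wins 4–3.
No candidate beats all others: Fay beats Ben beats Gus beats Fay, a majority cycle.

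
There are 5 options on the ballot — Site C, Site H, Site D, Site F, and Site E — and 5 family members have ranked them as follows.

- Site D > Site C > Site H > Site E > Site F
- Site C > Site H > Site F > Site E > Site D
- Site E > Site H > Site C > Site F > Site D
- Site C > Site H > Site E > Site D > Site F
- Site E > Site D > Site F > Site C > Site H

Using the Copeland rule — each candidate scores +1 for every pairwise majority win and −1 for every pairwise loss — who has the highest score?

Pairwise results:
  Site C vs Site H: Site C wins 4–1.
  Site C vs Site D: Site C wins 3–2.
  Site C vs Site F: Site C wins 4–1.
  Site C vs Site E: Site C wins 3–2.
  Site H vs Site D: Site H wins 3–2.
  Site H vs Site F: Site H wins 4–1.
  Site H vs Site E: Site H wins 3–2.
  Site D vs Site F: Site D wins 3–2.
  Site D vs Site E: Site E wins 4–1.
  Site F vs Site E: Site E wins 4–1.
Copeland scores (wins − losses):
  Site C: 4 − 0 = 4
  Site H: 3 − 1 = 2
  Site D: 1 − 3 = -2
  Site F: 0 − 4 = -4
  Site E: 2 − 2 = 0
Site C has the best Copeland score.

Site C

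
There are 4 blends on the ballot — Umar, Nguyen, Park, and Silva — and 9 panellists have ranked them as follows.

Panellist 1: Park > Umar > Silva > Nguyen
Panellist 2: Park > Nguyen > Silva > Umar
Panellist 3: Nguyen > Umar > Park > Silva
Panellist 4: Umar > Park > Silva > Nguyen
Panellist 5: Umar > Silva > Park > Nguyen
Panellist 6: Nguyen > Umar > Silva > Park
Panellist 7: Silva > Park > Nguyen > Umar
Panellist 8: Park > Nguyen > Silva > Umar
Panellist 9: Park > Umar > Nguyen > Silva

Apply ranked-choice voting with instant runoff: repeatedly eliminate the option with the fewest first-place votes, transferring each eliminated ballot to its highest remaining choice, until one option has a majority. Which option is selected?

Park

Round 1: Park 4, Umar 2, Nguyen 2, Silva 1. Silva has the fewest and is eliminated.
Round 2: Park 5, Umar 2, Nguyen 2. Park has a majority.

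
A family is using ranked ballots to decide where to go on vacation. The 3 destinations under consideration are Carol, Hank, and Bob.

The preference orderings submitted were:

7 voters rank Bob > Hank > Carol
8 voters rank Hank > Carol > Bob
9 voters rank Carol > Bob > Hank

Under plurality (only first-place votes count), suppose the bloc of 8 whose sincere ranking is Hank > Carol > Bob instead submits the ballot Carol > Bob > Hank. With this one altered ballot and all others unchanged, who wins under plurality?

First-place totals with the altered ballot: Carol 17, Hank 0, Bob 7.
The winner is unchanged: still Carol.

Carol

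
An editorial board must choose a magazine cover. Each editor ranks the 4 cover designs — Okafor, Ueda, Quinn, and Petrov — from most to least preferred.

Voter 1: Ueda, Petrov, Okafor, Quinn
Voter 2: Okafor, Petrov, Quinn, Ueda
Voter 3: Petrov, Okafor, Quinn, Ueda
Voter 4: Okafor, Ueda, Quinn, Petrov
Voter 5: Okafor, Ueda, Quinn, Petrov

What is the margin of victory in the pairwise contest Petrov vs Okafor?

1

Ballots ranking Petrov above Okafor: 2.
Ballots ranking Okafor above Petrov: 3.
Okafor wins 3–2, a margin of 1.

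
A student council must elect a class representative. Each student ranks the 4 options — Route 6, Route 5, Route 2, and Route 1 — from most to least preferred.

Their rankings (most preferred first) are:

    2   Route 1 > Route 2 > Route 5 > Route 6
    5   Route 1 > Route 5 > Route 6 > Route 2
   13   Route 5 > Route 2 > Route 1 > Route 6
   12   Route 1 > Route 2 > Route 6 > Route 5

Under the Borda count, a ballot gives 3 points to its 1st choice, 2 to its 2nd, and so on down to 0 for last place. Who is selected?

Route 1

Borda scores:
  Route 6: 2·0 + 5·1 + 13·0 + 12·1 = 17
  Route 5: 2·1 + 5·2 + 13·3 + 12·0 = 51
  Route 2: 2·2 + 5·0 + 13·2 + 12·2 = 54
  Route 1: 2·3 + 5·3 + 13·1 + 12·3 = 70
Route 1 has the highest total.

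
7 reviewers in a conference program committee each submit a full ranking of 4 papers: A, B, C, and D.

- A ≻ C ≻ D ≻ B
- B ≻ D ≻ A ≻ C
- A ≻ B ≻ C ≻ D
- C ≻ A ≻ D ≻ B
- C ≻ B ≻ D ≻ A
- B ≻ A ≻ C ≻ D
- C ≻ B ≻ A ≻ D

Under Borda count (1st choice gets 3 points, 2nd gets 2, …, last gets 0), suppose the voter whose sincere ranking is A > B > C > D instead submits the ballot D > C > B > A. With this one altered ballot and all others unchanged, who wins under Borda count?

C

Borda totals with the altered ballot: A 9, B 11, C 14, D 8.
The winner is unchanged: still C.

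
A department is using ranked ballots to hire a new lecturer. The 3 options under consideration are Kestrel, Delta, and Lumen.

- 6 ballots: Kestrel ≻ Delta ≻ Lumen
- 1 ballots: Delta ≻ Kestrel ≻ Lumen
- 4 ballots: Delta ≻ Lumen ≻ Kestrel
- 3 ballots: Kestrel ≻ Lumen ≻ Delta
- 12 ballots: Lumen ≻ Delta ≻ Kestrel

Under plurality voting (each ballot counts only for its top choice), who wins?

Lumen

First-place vote totals:
  Kestrel: 9
  Delta: 5
  Lumen: 12
Lumen has the most first-place votes.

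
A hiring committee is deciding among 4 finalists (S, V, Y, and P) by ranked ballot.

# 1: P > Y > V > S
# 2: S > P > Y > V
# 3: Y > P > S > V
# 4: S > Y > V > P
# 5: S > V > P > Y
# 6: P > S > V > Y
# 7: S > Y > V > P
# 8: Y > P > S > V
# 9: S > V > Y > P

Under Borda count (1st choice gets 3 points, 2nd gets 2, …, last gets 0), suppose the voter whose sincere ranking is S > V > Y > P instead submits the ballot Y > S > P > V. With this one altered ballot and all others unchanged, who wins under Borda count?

Borda totals with the altered ballot: S 18, V 6, Y 16, P 14.
The winner is unchanged: still S.

S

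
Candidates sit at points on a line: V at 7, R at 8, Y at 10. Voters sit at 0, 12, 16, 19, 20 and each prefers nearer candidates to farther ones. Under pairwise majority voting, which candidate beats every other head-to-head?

Y

With single-peaked preferences on a line, the Condorcet winner is the candidate closest to the median voter.
The median voter (position 16) is closest to Y at 10.
Check: Y vs V — voters closer to Y: 4 of 5.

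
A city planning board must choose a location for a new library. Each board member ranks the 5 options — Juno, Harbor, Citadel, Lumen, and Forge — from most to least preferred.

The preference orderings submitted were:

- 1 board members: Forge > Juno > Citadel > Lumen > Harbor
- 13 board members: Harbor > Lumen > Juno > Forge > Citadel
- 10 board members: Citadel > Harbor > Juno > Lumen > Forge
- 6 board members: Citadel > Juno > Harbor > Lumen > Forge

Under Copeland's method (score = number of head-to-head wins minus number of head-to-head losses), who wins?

Citadel

Pairwise results:
  Juno vs Harbor: Harbor wins 23–7.
  Juno vs Citadel: Citadel wins 16–14.
  Juno vs Lumen: Juno wins 17–13.
  Juno vs Forge: Juno wins 29–1.
  Harbor vs Citadel: Citadel wins 17–13.
  Harbor vs Lumen: Harbor wins 29–1.
  Harbor vs Forge: Harbor wins 29–1.
  Citadel vs Lumen: Citadel wins 17–13.
  Citadel vs Forge: Citadel wins 16–14.
  Lumen vs Forge: Lumen wins 29–1.
Copeland scores (wins − losses):
  Juno: 2 − 2 = 0
  Harbor: 3 − 1 = 2
  Citadel: 4 − 0 = 4
  Lumen: 1 − 3 = -2
  Forge: 0 − 4 = -4
Citadel has the best Copeland score.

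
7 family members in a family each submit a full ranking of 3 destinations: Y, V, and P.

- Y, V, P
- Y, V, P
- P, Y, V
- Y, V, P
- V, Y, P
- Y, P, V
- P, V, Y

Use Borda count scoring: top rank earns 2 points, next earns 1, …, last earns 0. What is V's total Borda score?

6

Borda scores:
  Y: 2 + 2 + 1 + 2 + 1 + 2 + 0 = 10
  V: 1 + 1 + 0 + 1 + 2 + 0 + 1 = 6
  P: 0 + 0 + 2 + 0 + 0 + 1 + 2 = 5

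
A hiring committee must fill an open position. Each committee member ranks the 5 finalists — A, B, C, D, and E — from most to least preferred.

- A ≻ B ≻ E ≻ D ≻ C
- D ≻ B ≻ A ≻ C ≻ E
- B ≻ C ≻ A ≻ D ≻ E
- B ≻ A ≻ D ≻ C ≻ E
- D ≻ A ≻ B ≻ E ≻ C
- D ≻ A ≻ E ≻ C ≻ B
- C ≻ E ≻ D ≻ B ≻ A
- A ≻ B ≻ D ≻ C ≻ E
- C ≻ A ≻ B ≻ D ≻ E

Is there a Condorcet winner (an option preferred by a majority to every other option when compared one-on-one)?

Head-to-head results (9 voters total):
A vs B: A wins 5–4.
A vs C: A wins 6–3.
A vs D: A wins 5–4.
A vs E: A wins 8–1.
B vs C: B wins 6–3.
B vs D: B wins 5–4.
B vs E: B wins 7–2.
C vs D: D wins 6–3.
C vs E: C wins 6–3.
D vs E: D wins 7–2.
A beats each rival — B (5–4), C (6–3), D (5–4), E (8–1) — so A is the Condorcet winner.

Yes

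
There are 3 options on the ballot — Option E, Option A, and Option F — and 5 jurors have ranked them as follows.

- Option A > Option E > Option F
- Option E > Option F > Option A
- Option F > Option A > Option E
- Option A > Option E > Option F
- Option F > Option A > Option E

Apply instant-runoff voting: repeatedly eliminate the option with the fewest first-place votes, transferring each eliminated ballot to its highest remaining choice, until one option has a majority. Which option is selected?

Round 1: Option A 2, Option F 2, Option E 1. Option E has the fewest and is eliminated.
Round 2: Option F 3, Option A 2. Option F has a majority.

Option F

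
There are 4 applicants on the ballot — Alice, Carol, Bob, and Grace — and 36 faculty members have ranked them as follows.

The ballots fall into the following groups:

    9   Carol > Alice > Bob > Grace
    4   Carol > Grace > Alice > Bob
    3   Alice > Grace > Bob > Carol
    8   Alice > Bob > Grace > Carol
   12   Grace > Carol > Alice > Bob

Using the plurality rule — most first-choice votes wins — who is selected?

Carol

First-place vote totals:
  Alice: 11
  Carol: 13
  Bob: 0
  Grace: 12
Carol has the most first-place votes.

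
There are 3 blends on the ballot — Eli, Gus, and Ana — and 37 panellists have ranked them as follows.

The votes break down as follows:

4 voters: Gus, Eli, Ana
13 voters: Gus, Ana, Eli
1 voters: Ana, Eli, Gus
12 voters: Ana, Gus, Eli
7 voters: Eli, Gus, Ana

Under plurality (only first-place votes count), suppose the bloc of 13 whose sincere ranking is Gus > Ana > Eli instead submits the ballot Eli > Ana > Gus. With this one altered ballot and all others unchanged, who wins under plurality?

First-place totals with the altered ballot: Eli 20, Gus 4, Ana 13.
The switch changes the winner from Gus to Eli.

Eli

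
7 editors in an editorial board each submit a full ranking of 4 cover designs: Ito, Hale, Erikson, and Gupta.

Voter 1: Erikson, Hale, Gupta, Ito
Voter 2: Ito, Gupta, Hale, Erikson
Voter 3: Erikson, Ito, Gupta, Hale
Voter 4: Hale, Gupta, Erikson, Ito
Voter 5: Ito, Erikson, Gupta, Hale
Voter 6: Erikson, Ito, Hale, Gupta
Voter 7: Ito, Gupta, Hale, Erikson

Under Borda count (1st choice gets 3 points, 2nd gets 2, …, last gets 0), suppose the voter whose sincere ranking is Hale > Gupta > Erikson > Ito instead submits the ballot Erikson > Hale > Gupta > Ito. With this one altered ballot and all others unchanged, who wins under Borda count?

Erikson

Borda totals with the altered ballot: Ito 13, Hale 7, Erikson 14, Gupta 8.
The switch changes the winner from Ito to Erikson.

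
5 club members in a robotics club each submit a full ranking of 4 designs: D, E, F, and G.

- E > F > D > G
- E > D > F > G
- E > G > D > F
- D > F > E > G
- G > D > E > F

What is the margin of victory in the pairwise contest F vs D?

3

Ballots ranking F above D: 1.
Ballots ranking D above F: 4.
D wins 4–1, a margin of 3.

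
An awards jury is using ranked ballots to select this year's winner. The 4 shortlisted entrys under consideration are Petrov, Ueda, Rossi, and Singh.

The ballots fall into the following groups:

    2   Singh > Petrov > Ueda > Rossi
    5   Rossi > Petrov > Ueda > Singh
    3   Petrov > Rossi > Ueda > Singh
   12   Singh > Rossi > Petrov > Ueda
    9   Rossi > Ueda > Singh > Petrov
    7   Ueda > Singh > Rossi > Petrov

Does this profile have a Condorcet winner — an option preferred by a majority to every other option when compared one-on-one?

Head-to-head results (38 voters total):
Petrov vs Ueda: Petrov wins 22–16.
Petrov vs Rossi: Rossi wins 33–5.
Petrov vs Singh: Singh wins 30–8.
Ueda vs Rossi: Rossi wins 29–9.
Ueda vs Singh: Ueda wins 24–14.
Rossi vs Singh: Singh wins 21–17.
No candidate beats all others: Petrov beats Ueda beats Singh beats Petrov, a majority cycle.

No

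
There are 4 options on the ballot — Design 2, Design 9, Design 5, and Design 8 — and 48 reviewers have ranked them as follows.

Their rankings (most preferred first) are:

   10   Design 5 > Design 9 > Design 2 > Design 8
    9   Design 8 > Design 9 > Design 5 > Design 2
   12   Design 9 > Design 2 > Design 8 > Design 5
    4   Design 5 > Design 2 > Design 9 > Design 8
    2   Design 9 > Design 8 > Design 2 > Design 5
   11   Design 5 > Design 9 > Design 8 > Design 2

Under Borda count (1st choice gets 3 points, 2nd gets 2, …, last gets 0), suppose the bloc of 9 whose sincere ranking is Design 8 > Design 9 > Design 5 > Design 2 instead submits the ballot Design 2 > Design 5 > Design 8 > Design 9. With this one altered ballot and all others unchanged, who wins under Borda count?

Borda totals with the altered ballot: Design 2 71, Design 9 88, Design 5 93, Design 8 36.
The switch changes the winner from Design 9 to Design 5.

Design 5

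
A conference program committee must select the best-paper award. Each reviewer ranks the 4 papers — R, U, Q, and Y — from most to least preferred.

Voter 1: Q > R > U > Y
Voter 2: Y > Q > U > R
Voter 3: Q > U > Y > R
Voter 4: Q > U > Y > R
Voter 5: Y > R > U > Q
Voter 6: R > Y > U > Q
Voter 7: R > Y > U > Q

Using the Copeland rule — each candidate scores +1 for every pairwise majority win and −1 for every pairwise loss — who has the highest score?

Pairwise results:
  R vs U: R wins 4–3.
  R vs Q: Q wins 4–3.
  R vs Y: Y wins 4–3.
  U vs Q: Q wins 4–3.
  U vs Y: Y wins 4–3.
  Q vs Y: Y wins 4–3.
Copeland scores (wins − losses):
  R: 1 − 2 = -1
  U: 0 − 3 = -3
  Q: 2 − 1 = 1
  Y: 3 − 0 = 3
Y has the best Copeland score.

Y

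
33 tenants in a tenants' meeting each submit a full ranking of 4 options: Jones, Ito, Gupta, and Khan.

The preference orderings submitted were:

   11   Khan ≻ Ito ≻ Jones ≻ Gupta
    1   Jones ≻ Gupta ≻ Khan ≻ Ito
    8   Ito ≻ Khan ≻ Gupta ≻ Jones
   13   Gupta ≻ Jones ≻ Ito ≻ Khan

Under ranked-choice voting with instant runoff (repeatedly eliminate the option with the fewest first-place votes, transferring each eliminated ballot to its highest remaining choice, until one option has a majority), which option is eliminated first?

Round 1: Gupta 13, Khan 11, Ito 8, Jones 1. Jones has the fewest and is eliminated.
Round 2: Gupta 14, Khan 11, Ito 8. Ito has the fewest and is eliminated.
Round 3: Khan 19, Gupta 14. Khan has a majority.

Jones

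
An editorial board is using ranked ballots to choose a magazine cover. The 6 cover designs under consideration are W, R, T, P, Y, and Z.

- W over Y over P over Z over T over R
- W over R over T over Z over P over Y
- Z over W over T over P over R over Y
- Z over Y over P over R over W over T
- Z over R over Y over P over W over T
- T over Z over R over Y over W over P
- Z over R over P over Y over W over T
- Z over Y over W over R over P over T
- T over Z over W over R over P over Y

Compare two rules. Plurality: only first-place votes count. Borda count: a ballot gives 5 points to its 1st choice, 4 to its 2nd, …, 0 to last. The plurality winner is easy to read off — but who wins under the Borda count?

Z

Plurality first-place counts: W 2, R 0, T 2, P 0, Y 0, Z 5 → Z.
Borda totals: W 24, R 22, T 17, P 16, Y 19, Z 37 → Z.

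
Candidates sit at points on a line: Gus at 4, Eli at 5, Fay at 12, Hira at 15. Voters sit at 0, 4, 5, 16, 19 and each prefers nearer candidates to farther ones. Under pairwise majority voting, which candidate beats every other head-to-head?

With single-peaked preferences on a line, the Condorcet winner is the candidate closest to the median voter.
The median voter (position 5) is closest to Eli at 5.
Check: Eli vs Fay — voters closer to Eli: 3 of 5.

Eli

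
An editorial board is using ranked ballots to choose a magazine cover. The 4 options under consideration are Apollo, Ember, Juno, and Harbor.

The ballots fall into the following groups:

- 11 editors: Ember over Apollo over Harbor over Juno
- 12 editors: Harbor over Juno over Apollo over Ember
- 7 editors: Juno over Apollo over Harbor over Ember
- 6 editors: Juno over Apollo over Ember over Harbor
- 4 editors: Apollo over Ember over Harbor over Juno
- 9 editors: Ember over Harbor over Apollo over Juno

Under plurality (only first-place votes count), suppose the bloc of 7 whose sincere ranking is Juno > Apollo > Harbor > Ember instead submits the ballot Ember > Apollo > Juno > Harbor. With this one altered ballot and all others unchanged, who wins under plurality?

Ember

First-place totals with the altered ballot: Apollo 4, Ember 27, Juno 6, Harbor 12.
The winner is unchanged: still Ember.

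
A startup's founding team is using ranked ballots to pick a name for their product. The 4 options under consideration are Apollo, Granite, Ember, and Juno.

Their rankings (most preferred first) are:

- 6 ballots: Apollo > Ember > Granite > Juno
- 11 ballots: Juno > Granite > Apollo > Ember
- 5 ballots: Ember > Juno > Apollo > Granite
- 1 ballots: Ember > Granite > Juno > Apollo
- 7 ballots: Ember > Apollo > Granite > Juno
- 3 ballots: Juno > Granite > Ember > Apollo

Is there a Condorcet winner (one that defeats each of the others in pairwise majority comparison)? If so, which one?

Head-to-head results (33 voters total):
Apollo vs Granite: Apollo wins 18–15.
Apollo vs Ember: Apollo wins 17–16.
Apollo vs Juno: Juno wins 20–13.
Granite vs Ember: Ember wins 19–14.
Granite vs Juno: Juno wins 19–14.
Ember vs Juno: Ember wins 19–14.
No candidate beats all others: Apollo beats Ember beats Juno beats Apollo, a majority cycle.

There is no Condorcet winner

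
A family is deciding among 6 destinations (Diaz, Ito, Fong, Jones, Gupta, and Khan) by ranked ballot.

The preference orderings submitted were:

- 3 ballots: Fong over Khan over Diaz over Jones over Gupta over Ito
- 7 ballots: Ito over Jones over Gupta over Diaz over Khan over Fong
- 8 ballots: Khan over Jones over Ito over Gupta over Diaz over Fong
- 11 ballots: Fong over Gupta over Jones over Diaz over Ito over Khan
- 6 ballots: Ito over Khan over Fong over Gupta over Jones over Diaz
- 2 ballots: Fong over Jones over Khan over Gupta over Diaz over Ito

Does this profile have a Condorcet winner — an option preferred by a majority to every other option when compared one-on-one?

Head-to-head results (37 voters total):
Diaz vs Ito: Ito wins 21–16.
Diaz vs Fong: Fong wins 22–15.
Diaz vs Jones: Jones wins 34–3.
Diaz vs Gupta: Gupta wins 34–3.
Diaz vs Khan: Khan wins 19–18.
Ito vs Fong: Ito wins 21–16.
Ito vs Jones: Jones wins 24–13.
Ito vs Gupta: Ito wins 21–16.
Ito vs Khan: Ito wins 24–13.
Fong vs Jones: Fong wins 22–15.
Fong vs Gupta: Fong wins 22–15.
Fong vs Khan: Khan wins 21–16.
Jones vs Gupta: Jones wins 20–17.
Jones vs Khan: Jones wins 20–17.
Gupta vs Khan: Khan wins 19–18.
No candidate beats all others: Ito beats Fong beats Jones beats Ito, a majority cycle.

No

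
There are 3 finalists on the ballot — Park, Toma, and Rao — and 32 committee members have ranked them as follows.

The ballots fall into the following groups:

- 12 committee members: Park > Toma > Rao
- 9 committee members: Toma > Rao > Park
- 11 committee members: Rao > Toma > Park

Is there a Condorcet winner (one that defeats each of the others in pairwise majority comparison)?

Yes

Head-to-head results (32 voters total):
Park vs Toma: Toma wins 20–12.
Park vs Rao: Rao wins 20–12.
Toma vs Rao: Toma wins 21–11.
Toma beats each rival — Park (20–12), Rao (21–11) — so Toma is the Condorcet winner.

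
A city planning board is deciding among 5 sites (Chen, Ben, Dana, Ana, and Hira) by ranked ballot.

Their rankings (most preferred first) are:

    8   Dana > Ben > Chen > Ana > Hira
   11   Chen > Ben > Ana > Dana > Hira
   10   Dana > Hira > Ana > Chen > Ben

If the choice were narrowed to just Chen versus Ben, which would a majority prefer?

Chen

Ballots ranking Chen above Ben: 11+10 = 21.
Ballots ranking Ben above Chen: 8.
Chen wins the head-to-head, 21–8.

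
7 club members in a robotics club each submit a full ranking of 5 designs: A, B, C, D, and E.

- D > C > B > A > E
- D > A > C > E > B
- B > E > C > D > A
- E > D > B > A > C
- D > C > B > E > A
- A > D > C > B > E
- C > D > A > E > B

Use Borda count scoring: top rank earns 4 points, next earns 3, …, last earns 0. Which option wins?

Borda scores:
  A: 1 + 3 + 0 + 1 + 0 + 4 + 2 = 11
  B: 2 + 0 + 4 + 2 + 2 + 1 + 0 = 11
  C: 3 + 2 + 2 + 0 + 3 + 2 + 4 = 16
  D: 4 + 4 + 1 + 3 + 4 + 3 + 3 = 22
  E: 0 + 1 + 3 + 4 + 1 + 0 + 1 = 10
D has the highest total.

D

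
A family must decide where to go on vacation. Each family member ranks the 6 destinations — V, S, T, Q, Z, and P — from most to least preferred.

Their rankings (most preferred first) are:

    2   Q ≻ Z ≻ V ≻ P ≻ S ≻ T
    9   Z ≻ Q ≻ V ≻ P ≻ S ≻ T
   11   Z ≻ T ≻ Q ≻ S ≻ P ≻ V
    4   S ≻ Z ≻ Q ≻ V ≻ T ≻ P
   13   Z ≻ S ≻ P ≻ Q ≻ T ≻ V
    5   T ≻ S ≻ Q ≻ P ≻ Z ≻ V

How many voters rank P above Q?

13

Ballots ranking P above Q: 13.
Ballots ranking Q above P: 2+9+11+4+5 = 31.
So 13 of 44 voters prefer P to Q.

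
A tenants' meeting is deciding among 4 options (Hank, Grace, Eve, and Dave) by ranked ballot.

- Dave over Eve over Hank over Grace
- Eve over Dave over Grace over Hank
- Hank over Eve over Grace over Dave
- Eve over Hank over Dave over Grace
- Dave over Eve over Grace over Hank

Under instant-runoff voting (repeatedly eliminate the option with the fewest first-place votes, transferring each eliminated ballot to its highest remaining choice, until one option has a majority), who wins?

Round 1: Eve 2, Dave 2, Hank 1, Grace 0. Grace has the fewest and is eliminated.
Round 2: Eve 2, Dave 2, Hank 1. Hank has the fewest and is eliminated.
Round 3: Eve 3, Dave 2. Eve has a majority.

Eve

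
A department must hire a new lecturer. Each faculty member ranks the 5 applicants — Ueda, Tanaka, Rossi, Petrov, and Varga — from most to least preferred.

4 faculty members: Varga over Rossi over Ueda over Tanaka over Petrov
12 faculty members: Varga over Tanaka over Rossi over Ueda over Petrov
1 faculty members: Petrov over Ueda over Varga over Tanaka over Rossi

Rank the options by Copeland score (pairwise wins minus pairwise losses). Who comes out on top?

Pairwise results:
  Ueda vs Tanaka: Tanaka wins 12–5.
  Ueda vs Rossi: Rossi wins 16–1.
  Ueda vs Petrov: Ueda wins 16–1.
  Ueda vs Varga: Varga wins 16–1.
  Tanaka vs Rossi: Tanaka wins 13–4.
  Tanaka vs Petrov: Tanaka wins 16–1.
  Tanaka vs Varga: Varga wins 17–0.
  Rossi vs Petrov: Rossi wins 16–1.
  Rossi vs Varga: Varga wins 17–0.
  Petrov vs Varga: Varga wins 16–1.
Copeland scores (wins − losses):
  Ueda: 1 − 3 = -2
  Tanaka: 3 − 1 = 2
  Rossi: 2 − 2 = 0
  Petrov: 0 − 4 = -4
  Varga: 4 − 0 = 4
Varga has the best Copeland score.

Varga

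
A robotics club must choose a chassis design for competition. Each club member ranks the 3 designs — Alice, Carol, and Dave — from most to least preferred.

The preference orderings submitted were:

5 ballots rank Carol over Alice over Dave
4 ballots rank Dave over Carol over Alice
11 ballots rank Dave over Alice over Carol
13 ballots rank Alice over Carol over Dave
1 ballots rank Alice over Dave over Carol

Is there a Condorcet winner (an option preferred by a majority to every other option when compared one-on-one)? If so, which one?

Alice

Head-to-head results (34 voters total):
Alice vs Carol: Alice wins 25–9.
Alice vs Dave: Alice wins 19–15.
Carol vs Dave: Carol wins 18–16.
Alice beats each rival — Carol (25–9), Dave (19–15) — so Alice is the Condorcet winner.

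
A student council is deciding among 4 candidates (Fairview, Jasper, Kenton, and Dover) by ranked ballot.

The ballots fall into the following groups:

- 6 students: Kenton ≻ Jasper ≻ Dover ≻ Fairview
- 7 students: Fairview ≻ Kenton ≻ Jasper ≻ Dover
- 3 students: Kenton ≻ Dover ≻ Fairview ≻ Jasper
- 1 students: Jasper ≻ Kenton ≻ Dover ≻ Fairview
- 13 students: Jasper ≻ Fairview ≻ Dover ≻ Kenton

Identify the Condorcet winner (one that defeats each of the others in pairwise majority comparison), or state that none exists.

No Condorcet winner

Head-to-head results (30 voters total):
Fairview vs Jasper: Jasper wins 20–10.
Fairview vs Kenton: Fairview wins 20–10.
Fairview vs Dover: Fairview wins 20–10.
Jasper vs Kenton: Kenton wins 16–14.
Jasper vs Dover: Jasper wins 27–3.
Kenton vs Dover: Kenton wins 17–13.
No candidate beats all others: Fairview beats Kenton beats Jasper beats Fairview, a majority cycle.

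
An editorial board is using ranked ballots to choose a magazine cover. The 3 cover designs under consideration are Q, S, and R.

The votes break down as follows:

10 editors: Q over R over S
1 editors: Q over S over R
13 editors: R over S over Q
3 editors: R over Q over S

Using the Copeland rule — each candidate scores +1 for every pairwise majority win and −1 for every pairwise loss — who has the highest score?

R

Pairwise results:
  Q vs S: Q wins 14–13.
  Q vs R: R wins 16–11.
  S vs R: R wins 26–1.
Copeland scores (wins − losses):
  Q: 1 − 1 = 0
  S: 0 − 2 = -2
  R: 2 − 0 = 2
R has the best Copeland score.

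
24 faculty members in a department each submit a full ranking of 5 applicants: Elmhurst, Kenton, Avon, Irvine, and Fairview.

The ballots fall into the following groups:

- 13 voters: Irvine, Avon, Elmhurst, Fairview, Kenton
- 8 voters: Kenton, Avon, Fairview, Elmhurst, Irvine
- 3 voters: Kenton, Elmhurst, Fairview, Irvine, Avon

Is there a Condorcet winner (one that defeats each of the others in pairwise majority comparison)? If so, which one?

Irvine

Head-to-head results (24 voters total):
Elmhurst vs Kenton: Elmhurst wins 13–11.
Elmhurst vs Avon: Avon wins 21–3.
Elmhurst vs Irvine: Irvine wins 13–11.
Elmhurst vs Fairview: Elmhurst wins 16–8.
Kenton vs Avon: Avon wins 13–11.
Kenton vs Irvine: Irvine wins 13–11.
Kenton vs Fairview: Fairview wins 13–11.
Avon vs Irvine: Irvine wins 16–8.
Avon vs Fairview: Avon wins 21–3.
Irvine vs Fairview: Irvine wins 13–11.
Irvine beats each rival — Elmhurst (13–11), Kenton (13–11), Avon (16–8), Fairview (13–11) — so Irvine is the Condorcet winner.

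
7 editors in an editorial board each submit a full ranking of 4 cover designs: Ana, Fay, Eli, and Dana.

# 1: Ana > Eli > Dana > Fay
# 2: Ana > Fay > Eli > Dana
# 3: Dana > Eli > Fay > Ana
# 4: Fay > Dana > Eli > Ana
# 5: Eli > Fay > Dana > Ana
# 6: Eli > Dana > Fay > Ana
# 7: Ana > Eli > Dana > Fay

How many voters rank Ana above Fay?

Ballots ranking Ana above Fay: 3.
Ballots ranking Fay above Ana: 4.
So 3 of 7 voters prefer Ana to Fay.

3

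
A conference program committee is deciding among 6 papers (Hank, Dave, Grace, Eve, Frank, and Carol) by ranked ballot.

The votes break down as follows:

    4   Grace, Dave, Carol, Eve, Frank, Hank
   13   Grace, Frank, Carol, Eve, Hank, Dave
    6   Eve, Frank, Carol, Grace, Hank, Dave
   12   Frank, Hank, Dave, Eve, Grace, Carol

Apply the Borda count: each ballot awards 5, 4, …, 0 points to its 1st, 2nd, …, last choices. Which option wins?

Borda scores:
  Hank: 4·0 + 13·1 + 6·1 + 12·4 = 67
  Dave: 4·4 + 13·0 + 6·0 + 12·3 = 52
  Grace: 4·5 + 13·5 + 6·2 + 12·1 = 109
  Eve: 4·2 + 13·2 + 6·5 + 12·2 = 88
  Frank: 4·1 + 13·4 + 6·4 + 12·5 = 140
  Carol: 4·3 + 13·3 + 6·3 + 12·0 = 69
Frank has the highest total.

Frank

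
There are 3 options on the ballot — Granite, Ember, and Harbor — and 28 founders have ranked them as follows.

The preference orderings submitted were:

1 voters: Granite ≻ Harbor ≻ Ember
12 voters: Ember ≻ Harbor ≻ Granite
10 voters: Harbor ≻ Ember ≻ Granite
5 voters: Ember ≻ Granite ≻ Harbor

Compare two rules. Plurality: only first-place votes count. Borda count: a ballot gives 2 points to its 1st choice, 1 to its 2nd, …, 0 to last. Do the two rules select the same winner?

Plurality first-place counts: Granite 1, Ember 17, Harbor 10 → Ember.
Borda totals: Granite 7, Ember 44, Harbor 33 → Ember.
The two rules agree on Ember.

Yes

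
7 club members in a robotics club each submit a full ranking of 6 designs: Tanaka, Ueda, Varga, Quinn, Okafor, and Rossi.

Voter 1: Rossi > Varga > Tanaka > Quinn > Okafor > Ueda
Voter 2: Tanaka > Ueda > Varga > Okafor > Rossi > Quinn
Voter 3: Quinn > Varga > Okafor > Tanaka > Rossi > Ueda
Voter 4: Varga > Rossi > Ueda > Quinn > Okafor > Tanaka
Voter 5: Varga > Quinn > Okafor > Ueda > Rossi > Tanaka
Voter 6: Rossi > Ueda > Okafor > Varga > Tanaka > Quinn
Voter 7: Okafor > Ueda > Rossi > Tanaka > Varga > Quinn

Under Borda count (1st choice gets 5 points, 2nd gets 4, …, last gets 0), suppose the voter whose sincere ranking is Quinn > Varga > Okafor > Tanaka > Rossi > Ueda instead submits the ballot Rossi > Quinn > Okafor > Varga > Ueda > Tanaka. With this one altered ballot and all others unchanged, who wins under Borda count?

Rossi

Borda totals with the altered ballot: Tanaka 11, Ueda 18, Varga 22, Quinn 12, Okafor 18, Rossi 24.
The switch changes the winner from Varga to Rossi.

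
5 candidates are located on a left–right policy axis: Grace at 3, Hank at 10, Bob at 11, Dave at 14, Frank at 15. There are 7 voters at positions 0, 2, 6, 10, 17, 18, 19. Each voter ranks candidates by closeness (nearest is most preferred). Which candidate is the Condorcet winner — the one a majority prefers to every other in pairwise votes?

With single-peaked preferences on a line, the Condorcet winner is the candidate closest to the median voter.
The median voter (position 10) is closest to Hank at 10.
Check: Hank vs Frank — voters closer to Hank: 4 of 7.

Hank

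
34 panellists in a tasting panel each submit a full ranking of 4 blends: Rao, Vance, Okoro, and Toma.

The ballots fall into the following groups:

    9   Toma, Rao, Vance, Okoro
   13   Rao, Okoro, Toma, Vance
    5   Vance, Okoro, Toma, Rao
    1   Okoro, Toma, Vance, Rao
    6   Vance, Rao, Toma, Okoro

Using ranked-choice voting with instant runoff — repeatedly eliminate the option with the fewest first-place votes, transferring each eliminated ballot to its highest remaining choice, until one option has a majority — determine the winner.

Round 1: Rao 13, Vance 11, Toma 9, Okoro 1. Okoro has the fewest and is eliminated.
Round 2: Rao 13, Vance 11, Toma 10. Toma has the fewest and is eliminated.
Round 3: Rao 22, Vance 12. Rao has a majority.

Rao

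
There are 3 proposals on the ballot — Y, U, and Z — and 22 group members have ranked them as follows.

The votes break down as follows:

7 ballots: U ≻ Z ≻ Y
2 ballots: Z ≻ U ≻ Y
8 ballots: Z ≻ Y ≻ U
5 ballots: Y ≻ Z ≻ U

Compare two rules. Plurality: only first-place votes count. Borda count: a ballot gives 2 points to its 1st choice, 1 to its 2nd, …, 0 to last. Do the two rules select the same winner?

Plurality first-place counts: Y 5, U 7, Z 10 → Z.
Borda totals: Y 18, U 16, Z 32 → Z.
The two rules agree on Z.

Yes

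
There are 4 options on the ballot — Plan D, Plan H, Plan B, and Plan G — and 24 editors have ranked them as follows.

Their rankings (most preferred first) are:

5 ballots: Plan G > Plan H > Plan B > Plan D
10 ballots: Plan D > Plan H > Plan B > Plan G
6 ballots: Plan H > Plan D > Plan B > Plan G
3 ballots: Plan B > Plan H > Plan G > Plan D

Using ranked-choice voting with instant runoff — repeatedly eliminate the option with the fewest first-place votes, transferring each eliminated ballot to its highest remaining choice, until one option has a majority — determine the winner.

Plan H

Round 1: Plan D 10, Plan H 6, Plan G 5, Plan B 3. Plan B has the fewest and is eliminated.
Round 2: Plan D 10, Plan H 9, Plan G 5. Plan G has the fewest and is eliminated.
Round 3: Plan H 14, Plan D 10. Plan H has a majority.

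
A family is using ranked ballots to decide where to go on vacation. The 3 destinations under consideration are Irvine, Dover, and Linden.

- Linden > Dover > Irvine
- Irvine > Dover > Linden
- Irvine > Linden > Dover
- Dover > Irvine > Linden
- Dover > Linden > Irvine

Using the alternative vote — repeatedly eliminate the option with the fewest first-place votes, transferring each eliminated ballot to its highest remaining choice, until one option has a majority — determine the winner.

Round 1: Irvine 2, Dover 2, Linden 1. Linden has the fewest and is eliminated.
Round 2: Dover 3, Irvine 2. Dover has a majority.

Dover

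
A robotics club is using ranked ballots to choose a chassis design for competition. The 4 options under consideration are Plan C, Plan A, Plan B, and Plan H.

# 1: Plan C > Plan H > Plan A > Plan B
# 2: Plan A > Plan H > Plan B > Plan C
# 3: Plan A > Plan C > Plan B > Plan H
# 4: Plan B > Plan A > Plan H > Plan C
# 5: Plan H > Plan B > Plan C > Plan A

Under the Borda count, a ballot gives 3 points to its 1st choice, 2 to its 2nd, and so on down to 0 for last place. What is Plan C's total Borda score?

6

Borda scores:
  Plan C: 3 + 0 + 2 + 0 + 1 = 6
  Plan A: 1 + 3 + 3 + 2 + 0 = 9
  Plan B: 0 + 1 + 1 + 3 + 2 = 7
  Plan H: 2 + 2 + 0 + 1 + 3 = 8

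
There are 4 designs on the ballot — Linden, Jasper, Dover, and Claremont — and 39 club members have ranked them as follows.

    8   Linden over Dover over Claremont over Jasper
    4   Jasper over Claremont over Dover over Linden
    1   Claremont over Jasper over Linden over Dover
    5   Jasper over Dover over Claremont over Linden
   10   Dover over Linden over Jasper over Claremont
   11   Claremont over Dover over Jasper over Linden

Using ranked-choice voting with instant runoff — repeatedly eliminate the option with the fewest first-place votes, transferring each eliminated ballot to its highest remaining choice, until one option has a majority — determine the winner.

Dover

Round 1: Claremont 12, Dover 10, Jasper 9, Linden 8. Linden has the fewest and is eliminated.
Round 2: Dover 18, Claremont 12, Jasper 9. Jasper has the fewest and is eliminated.
Round 3: Dover 23, Claremont 16. Dover has a majority.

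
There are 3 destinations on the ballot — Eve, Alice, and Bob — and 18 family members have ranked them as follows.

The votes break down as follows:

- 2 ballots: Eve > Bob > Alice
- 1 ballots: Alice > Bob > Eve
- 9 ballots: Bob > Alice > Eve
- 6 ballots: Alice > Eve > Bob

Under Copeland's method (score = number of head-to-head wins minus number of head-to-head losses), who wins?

Bob

Pairwise results:
  Eve vs Alice: Alice wins 16–2.
  Eve vs Bob: Bob wins 10–8.
  Alice vs Bob: Bob wins 11–7.
Copeland scores (wins − losses):
  Eve: 0 − 2 = -2
  Alice: 1 − 1 = 0
  Bob: 2 − 0 = 2
Bob has the best Copeland score.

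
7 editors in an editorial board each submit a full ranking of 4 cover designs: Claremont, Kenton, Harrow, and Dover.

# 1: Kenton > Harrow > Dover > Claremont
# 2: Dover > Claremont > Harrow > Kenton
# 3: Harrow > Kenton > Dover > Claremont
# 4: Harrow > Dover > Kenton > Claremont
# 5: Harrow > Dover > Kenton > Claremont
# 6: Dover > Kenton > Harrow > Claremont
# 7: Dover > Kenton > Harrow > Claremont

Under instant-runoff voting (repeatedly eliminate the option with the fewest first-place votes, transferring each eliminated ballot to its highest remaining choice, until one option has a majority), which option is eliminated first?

Round 1: Harrow 3, Dover 3, Kenton 1, Claremont 0. Claremont has the fewest and is eliminated.
Round 2: Harrow 3, Dover 3, Kenton 1. Kenton has the fewest and is eliminated.
Round 3: Harrow 4, Dover 3. Harrow has a majority.

Claremont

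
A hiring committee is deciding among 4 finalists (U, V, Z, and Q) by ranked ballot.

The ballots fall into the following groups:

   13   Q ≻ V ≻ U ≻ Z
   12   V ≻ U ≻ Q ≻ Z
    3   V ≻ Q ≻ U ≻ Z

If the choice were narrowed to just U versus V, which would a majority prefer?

V

Ballots ranking U above V: 0.
Ballots ranking V above U: 13+12+3 = 28.
V wins the head-to-head, 28–0.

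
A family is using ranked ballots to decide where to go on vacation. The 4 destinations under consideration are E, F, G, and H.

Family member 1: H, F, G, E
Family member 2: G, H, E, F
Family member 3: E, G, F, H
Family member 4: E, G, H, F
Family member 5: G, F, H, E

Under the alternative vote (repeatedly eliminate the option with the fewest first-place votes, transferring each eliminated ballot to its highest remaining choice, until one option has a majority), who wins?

Round 1: E 2, G 2, H 1, F 0. F has the fewest and is eliminated.
Round 2: E 2, G 2, H 1. H has the fewest and is eliminated.
Round 3: G 3, E 2. G has a majority.

G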